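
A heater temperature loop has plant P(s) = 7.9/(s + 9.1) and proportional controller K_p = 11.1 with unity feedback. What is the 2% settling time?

T_s ≈ 0.0413 s

Closed-loop transfer function: T(s) = K_p·P(s)/(1 + K_p·P(s)) = 87.69/(s + 9.1 + 87.69) = 87.69/(s + 96.79).
Time constant τ = 1/96.79 = 0.01033 s, so the 2% settling time is about 4τ = 0.0413 s.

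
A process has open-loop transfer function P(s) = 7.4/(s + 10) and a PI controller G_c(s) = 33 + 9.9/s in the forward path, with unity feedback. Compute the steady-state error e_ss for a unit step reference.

The open loop G_c(s)P(s) has a pole at the origin (type 1), so the static position error constant is infinite and e_ss = 1/(1+∞) = 0.

0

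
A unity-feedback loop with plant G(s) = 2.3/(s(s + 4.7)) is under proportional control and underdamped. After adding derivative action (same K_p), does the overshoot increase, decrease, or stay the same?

The derivative term adds K·K_d to the s-coefficient of the characteristic equation, raising 2ζω_n while ω_n is unchanged; ζ increases, so overshoot decreases.

decrease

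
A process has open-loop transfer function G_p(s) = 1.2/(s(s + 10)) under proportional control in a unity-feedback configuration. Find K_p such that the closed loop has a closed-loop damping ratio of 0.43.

Closed-loop characteristic equation: s² + 10s + K_p·1.2 = 0.
So ω_n = √(1.2K_p) and 2ζω_n = 10, giving ζ = 10/(2√(1.2K_p)).
Setting ζ = 0.43: √(1.2K_p) = 10/(2·0.43) = 11.63, so K_p = 135.2/1.2 = 113.

K_p = 113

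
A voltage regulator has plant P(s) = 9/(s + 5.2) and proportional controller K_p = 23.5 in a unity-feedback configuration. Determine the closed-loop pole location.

Closed-loop transfer function: T(s) = K_p·P(s)/(1 + K_p·P(s)) = 211.5/(s + 5.2 + 211.5) = 211.5/(s + 216.7).
The closed-loop pole is at s = −216.7.

s = -216.7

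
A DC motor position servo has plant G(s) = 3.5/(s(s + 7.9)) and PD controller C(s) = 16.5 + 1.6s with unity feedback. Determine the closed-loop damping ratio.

Forward path: (16.5 + 1.6s)·3.5/(s(s+7.9)). The closed-loop characteristic equation is s² + (7.9 + 3.5·1.6)s + 3.5·16.5 = 0.
That is s² + 13.5s + 57.75 = 0, so ω_n = 7.599 rad/s and ζ = 13.5/(2·7.599) = 0.8882.

ζ = 0.888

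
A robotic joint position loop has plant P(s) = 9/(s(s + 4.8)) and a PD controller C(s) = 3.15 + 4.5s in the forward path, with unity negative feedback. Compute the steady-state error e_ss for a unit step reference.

0

The open loop C(s)P(s) has a pole at the origin (type 1), so the static position error constant is infinite and e_ss = 1/(1+∞) = 0.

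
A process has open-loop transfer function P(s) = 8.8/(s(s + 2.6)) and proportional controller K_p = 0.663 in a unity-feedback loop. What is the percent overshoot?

13.5%

From 1 + K_pP(s) = 0: s² + 2.6s + 5.834 = 0 ⇒ ω_n = 2.415, ζ = 0.5382.
%OS = 100·exp(−πζ/√(1−ζ²)) = 100·exp(−π·0.5382/√0.7103) = 13.5%.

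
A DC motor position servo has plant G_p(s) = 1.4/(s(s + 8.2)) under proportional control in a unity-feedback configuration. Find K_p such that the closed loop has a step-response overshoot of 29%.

From %OS = 100·exp(−πζ/√(1−ζ²)) = 29%, ζ = −ln(0.29)/√(π²+ln²(0.29)) = 0.3666.
Characteristic equation s² + 8.2s + 1.4K_p = 0 gives ζ = 8.2/(2√(1.4K_p)).
Setting ζ = 0.3666: √(1.4K_p) = 8.2/(2·0.3666) = 11.18, so K_p = 125.1/1.4 = 89.3.

K_p = 89.3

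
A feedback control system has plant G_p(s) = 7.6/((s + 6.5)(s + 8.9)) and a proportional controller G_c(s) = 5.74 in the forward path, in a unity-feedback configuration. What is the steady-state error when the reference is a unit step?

The loop is type 0. Static position error constant K_pos = G_c(0)·G_p(0) = 5.74·0.1314 = 0.7541.
Steady-state error to a unit step: e_ss = 1/(1+K_pos) = 1/1.754 = 0.57.

0.57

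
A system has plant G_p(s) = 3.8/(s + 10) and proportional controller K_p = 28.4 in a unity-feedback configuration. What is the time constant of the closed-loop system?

Closed-loop transfer function: T(s) = K_p·G_p(s)/(1 + K_p·G_p(s)) = 107.9/(s + 10 + 107.9) = 107.9/(s + 117.9).
Time constant τ = 1/117.9 = 0.00848 s.

τ = 0.00848 s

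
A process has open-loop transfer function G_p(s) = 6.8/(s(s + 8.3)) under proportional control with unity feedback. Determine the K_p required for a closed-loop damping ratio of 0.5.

K_p = 10.1

Closed-loop characteristic equation: s² + 8.3s + K_p·6.8 = 0.
So ω_n = √(6.8K_p) and 2ζω_n = 8.3, giving ζ = 8.3/(2√(6.8K_p)).
Setting ζ = 0.5: √(6.8K_p) = 8.3/(2·0.5) = 8.3, so K_p = 68.89/6.8 = 10.1.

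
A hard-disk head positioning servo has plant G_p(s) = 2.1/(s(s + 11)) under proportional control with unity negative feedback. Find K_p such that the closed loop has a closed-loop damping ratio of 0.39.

Closed-loop characteristic equation: s² + 11s + K_p·2.1 = 0.
So ω_n = √(2.1K_p) and 2ζω_n = 11, giving ζ = 11/(2√(2.1K_p)).
Setting ζ = 0.39: √(2.1K_p) = 11/(2·0.39) = 14.1, so K_p = 198.9/2.1 = 94.7.

K_p = 94.7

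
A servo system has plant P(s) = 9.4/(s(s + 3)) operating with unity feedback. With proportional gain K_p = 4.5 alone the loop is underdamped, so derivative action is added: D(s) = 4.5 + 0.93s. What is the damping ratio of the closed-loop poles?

ζ = 0.903

Forward path: (4.5 + 0.93s)·9.4/(s(s+3)). The closed-loop characteristic equation is s² + (3 + 9.4·0.93)s + 9.4·4.5 = 0.
That is s² + 11.74s + 42.3 = 0, so ω_n = 6.504 rad/s and ζ = 11.74/(2·6.504) = 0.9027.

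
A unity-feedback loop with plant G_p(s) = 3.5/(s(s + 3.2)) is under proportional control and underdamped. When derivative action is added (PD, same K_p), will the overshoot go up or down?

The derivative term adds K·K_d to the s-coefficient of the characteristic equation, raising 2ζω_n while ω_n is unchanged; ζ increases, so overshoot decreases.

decrease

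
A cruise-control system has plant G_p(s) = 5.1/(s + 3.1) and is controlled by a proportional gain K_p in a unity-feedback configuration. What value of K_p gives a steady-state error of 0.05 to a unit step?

K_p = 11.5

The loop is type 0, so e_ss(step) = 1/(1 + K_pos) with K_pos = K_p·G_p(0).
G_p(0) = 1.645. Require 1/(1 + K_p·1.645) = 0.05, so 1 + 1.645·K_p = 20.
K_p = (20 − 1)/1.645 = 11.5.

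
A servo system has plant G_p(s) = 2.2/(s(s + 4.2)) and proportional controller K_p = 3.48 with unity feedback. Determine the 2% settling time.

From 1 + K_pG_p(s) = 0: s² + 4.2s + 7.656 = 0 ⇒ ω_n = 2.767, ζ = 0.759.
2% settling time T_s ≈ 4/(ζω_n) = 4/2.1 = 1.9 s.

T_s ≈ 1.9 s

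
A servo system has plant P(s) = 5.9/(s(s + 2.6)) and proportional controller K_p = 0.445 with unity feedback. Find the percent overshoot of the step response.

1.47%

From 1 + K_pP(s) = 0: s² + 2.6s + 2.626 = 0 ⇒ ω_n = 1.62, ζ = 0.8023.
%OS = 100·exp(−πζ/√(1−ζ²)) = 100·exp(−π·0.8023/√0.3563) = 1.47%.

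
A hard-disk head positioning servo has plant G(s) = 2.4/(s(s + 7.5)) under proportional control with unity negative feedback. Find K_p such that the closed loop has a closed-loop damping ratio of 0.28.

Closed-loop characteristic equation: s² + 7.5s + K_p·2.4 = 0.
So ω_n = √(2.4K_p) and 2ζω_n = 7.5, giving ζ = 7.5/(2√(2.4K_p)).
Setting ζ = 0.28: √(2.4K_p) = 7.5/(2·0.28) = 13.39, so K_p = 179.4/2.4 = 74.7.

K_p = 74.7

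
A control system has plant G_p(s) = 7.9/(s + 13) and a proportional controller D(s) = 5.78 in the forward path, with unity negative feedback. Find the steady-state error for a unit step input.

0.222

The loop is type 0. Static position error constant K_pos = D(0)·G_p(0) = 5.78·0.6077 = 3.512.
Steady-state error to a unit step: e_ss = 1/(1+K_pos) = 1/4.512 = 0.222.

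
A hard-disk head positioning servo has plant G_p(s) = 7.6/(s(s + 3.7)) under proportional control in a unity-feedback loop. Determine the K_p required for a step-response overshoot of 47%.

K_p = 8.25

From %OS = 100·exp(−πζ/√(1−ζ²)) = 47%, ζ = −ln(0.47)/√(π²+ln²(0.47)) = 0.2337.
Characteristic equation s² + 3.7s + 7.6K_p = 0 gives ζ = 3.7/(2√(7.6K_p)).
Setting ζ = 0.2337: √(7.6K_p) = 3.7/(2·0.2337) = 7.917, so K_p = 62.68/7.6 = 8.25.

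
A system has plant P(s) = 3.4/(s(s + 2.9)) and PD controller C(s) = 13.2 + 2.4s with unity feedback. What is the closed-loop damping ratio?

ζ = 0.825

Forward path: (13.2 + 2.4s)·3.4/(s(s+2.9)). The closed-loop characteristic equation is s² + (2.9 + 3.4·2.4)s + 3.4·13.2 = 0.
That is s² + 11.06s + 44.88 = 0, so ω_n = 6.699 rad/s and ζ = 11.06/(2·6.699) = 0.8255.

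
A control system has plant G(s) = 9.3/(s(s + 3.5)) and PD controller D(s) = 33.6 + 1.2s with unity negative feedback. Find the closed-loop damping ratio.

ζ = 0.415

Forward path: (33.6 + 1.2s)·9.3/(s(s+3.5)). The closed-loop characteristic equation is s² + (3.5 + 9.3·1.2)s + 9.3·33.6 = 0.
That is s² + 14.66s + 312.5 = 0, so ω_n = 17.68 rad/s and ζ = 14.66/(2·17.68) = 0.4147.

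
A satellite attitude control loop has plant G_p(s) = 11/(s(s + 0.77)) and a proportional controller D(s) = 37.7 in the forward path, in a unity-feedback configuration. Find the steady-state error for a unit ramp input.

The loop has one pole at the origin (type 1). Velocity error constant K_v = lim_{s→0} s·D(s)G_p(s) = 37.7·11/0.77 = 538.6.
Steady-state error to a unit ramp: e_ss = 1/K_v = 0.00186.

0.00186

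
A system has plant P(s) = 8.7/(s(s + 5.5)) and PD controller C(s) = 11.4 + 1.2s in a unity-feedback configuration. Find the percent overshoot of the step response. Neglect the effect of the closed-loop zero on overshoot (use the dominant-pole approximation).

Forward path: (11.4 + 1.2s)·8.7/(s(s+5.5)). The closed-loop characteristic equation is s² + (5.5 + 8.7·1.2)s + 8.7·11.4 = 0.
That is s² + 15.94s + 99.18 = 0, so ω_n = 9.959 rad/s and ζ = 15.94/(2·9.959) = 0.8003.
%OS = 100·exp(−πζ/√(1−ζ²)) = 1.51%.

1.51%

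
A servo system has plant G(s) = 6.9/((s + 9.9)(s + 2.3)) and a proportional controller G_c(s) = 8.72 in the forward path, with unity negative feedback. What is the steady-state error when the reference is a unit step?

0.275

The loop is type 0. Static position error constant K_pos = G_c(0)·G(0) = 8.72·0.303 = 2.642.
Steady-state error to a unit step: e_ss = 1/(1+K_pos) = 1/3.642 = 0.275.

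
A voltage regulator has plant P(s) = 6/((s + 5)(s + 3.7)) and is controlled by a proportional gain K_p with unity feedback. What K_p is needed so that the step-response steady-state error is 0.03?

K_p = 99.7

Steady-state error for a unit step on this type-0 loop is 1/(1 + K_p·P(0)).
P(0) = 0.3243. Require 1/(1 + K_p·0.3243) = 0.03, so 1 + 0.3243·K_p = 33.33.
K_p = (33.33 − 1)/0.3243 = 99.7.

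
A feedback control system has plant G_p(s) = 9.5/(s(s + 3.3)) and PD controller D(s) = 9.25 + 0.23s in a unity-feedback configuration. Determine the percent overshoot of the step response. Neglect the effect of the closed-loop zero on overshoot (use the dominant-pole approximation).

Forward path: (9.25 + 0.23s)·9.5/(s(s+3.3)). The closed-loop characteristic equation is s² + (3.3 + 9.5·0.23)s + 9.5·9.25 = 0.
That is s² + 5.485s + 87.88 = 0, so ω_n = 9.374 rad/s and ζ = 5.485/(2·9.374) = 0.2926.
%OS = 100·exp(−πζ/√(1−ζ²)) = 38.2%.

38.2%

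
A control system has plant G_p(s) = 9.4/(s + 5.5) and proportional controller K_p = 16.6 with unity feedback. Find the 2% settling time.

Closed-loop transfer function: T(s) = K_p·G_p(s)/(1 + K_p·G_p(s)) = 156/(s + 5.5 + 156) = 156/(s + 161.5).
Time constant τ = 1/161.5 = 0.00619 s, so the 2% settling time is about 4τ = 0.0248 s.

T_s ≈ 0.0248 s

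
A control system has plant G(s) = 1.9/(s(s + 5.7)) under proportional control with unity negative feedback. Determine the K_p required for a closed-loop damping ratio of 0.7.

K_p = 8.72

Closed-loop characteristic equation: s² + 5.7s + K_p·1.9 = 0.
So ω_n = √(1.9K_p) and 2ζω_n = 5.7, giving ζ = 5.7/(2√(1.9K_p)).
Setting ζ = 0.7: √(1.9K_p) = 5.7/(2·0.7) = 4.071, so K_p = 16.58/1.9 = 8.72.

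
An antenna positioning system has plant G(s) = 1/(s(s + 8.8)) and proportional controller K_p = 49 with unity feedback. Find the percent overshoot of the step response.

Closed-loop characteristic equation: s² + 8.8s + 49 = 0, so ω_n = 7 rad/s and ζ = 8.8/(2·7) = 0.6286.
%OS = 100·exp(−πζ/√(1−ζ²)) = 100·exp(−π·0.6286/√0.6049) = 7.89%.

7.89%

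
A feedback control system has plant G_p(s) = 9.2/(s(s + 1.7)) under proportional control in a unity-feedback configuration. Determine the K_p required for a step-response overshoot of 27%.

From %OS = 100·exp(−πζ/√(1−ζ²)) = 27%, ζ = −ln(0.27)/√(π²+ln²(0.27)) = 0.3847.
Characteristic equation s² + 1.7s + 9.2K_p = 0 gives ζ = 1.7/(2√(9.2K_p)).
Setting ζ = 0.3847: √(9.2K_p) = 1.7/(2·0.3847) = 2.21, so K_p = 4.882/9.2 = 0.531.

K_p = 0.531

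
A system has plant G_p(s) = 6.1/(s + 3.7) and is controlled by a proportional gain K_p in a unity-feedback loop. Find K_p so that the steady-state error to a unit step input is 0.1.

For a type-0 loop with proportional control, e_ss = 1/(1 + K_p·G_p(0)).
G_p(0) = 1.649. Require 1/(1 + K_p·1.649) = 0.1, so 1 + 1.649·K_p = 10.
K_p = (10 − 1)/1.649 = 5.46.

K_p = 5.46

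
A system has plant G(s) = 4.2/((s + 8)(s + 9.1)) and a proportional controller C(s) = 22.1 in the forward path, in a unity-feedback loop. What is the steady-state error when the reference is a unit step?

The loop is type 0. Static position error constant K_pos = C(0)·G(0) = 22.1·0.05769 = 1.275.
Steady-state error to a unit step: e_ss = 1/(1+K_pos) = 1/2.275 = 0.44.

0.44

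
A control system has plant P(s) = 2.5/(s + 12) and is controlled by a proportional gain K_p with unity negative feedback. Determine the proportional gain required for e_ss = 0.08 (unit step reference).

K_p = 55.2

For a type-0 loop with proportional control, e_ss = 1/(1 + K_p·P(0)).
P(0) = 0.2083. Require 1/(1 + K_p·0.2083) = 0.08, so 1 + 0.2083·K_p = 12.5.
K_p = (12.5 − 1)/0.2083 = 55.2.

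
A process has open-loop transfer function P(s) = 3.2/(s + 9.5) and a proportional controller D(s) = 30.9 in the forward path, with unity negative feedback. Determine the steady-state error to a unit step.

0.0877

The loop is type 0. Static position error constant K_pos = D(0)·P(0) = 30.9·0.3368 = 10.41.
Steady-state error to a unit step: e_ss = 1/(1+K_pos) = 1/11.41 = 0.0877.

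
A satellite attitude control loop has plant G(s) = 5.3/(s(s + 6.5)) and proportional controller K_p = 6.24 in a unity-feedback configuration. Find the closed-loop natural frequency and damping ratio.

The closed-loop denominator is s(s+6.5) + 6.24·5.3 = s² + 6.5s + 33.07.
So ω_n² = 33.07 ⇒ ω_n = 5.751 rad/s, and ζ = 6.5/(2ω_n) = 0.565.

ω_n = 5.75 rad/s, ζ = 0.565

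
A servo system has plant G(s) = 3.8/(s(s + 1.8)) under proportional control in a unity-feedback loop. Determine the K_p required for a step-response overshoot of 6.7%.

K_p = 0.501

From %OS = 100·exp(−πζ/√(1−ζ²)) = 6.7%, ζ = −ln(0.067)/√(π²+ln²(0.067)) = 0.6522.
Characteristic equation s² + 1.8s + 3.8K_p = 0 gives ζ = 1.8/(2√(3.8K_p)).
Setting ζ = 0.6522: √(3.8K_p) = 1.8/(2·0.6522) = 1.38, so K_p = 1.904/3.8 = 0.501.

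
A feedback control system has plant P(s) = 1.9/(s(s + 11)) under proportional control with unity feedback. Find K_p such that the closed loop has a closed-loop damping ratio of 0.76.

Closed-loop characteristic equation: s² + 11s + K_p·1.9 = 0.
So ω_n = √(1.9K_p) and 2ζω_n = 11, giving ζ = 11/(2√(1.9K_p)).
Setting ζ = 0.76: √(1.9K_p) = 11/(2·0.76) = 7.237, so K_p = 52.37/1.9 = 27.6.

K_p = 27.6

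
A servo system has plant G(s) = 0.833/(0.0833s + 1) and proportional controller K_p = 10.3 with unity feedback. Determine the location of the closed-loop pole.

s = -115

Closed loop: T(s) = K_p·G/(1+K_p·G) = 8.58/(0.0833s + 1 + 8.58), with pole at s = −(1 + 8.58)/0.0833 = −115.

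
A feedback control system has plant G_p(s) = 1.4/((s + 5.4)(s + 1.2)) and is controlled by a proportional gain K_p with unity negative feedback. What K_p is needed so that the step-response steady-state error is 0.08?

K_p = 53.2

For a type-0 loop with proportional control, e_ss = 1/(1 + K_p·G_p(0)).
G_p(0) = 0.216. Require 1/(1 + K_p·0.216) = 0.08, so 1 + 0.216·K_p = 12.5.
K_p = (12.5 − 1)/0.216 = 53.2.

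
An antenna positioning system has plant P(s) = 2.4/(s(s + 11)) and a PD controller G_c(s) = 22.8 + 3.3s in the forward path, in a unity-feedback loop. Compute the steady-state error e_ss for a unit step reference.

The open loop G_c(s)P(s) has a pole at the origin (type 1), so the static position error constant is infinite and e_ss = 1/(1+∞) = 0.

0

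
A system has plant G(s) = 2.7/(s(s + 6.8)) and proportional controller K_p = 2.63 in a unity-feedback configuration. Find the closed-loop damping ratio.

The closed-loop denominator is s(s+6.8) + 2.63·2.7 = s² + 6.8s + 7.101.
Matching s² + 2ζω_n s + ω_n²: ω_n = √7.101 = 2.665 rad/s and 2ζω_n = 6.8, so ζ = 6.8/(2·2.665) = 1.28.

ζ = 1.28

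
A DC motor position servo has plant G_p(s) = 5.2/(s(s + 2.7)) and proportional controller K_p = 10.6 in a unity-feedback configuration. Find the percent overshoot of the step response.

From 1 + K_pG_p(s) = 0: s² + 2.7s + 55.12 = 0 ⇒ ω_n = 7.424, ζ = 0.1818.
%OS = 100·exp(−πζ/√(1−ζ²)) = 100·exp(−π·0.1818/√0.9669) = 55.9%.

55.9%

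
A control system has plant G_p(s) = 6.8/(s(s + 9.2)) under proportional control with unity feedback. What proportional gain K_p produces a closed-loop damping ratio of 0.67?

Closed-loop characteristic equation: s² + 9.2s + K_p·6.8 = 0.
So ω_n = √(6.8K_p) and 2ζω_n = 9.2, giving ζ = 9.2/(2√(6.8K_p)).
Setting ζ = 0.67: √(6.8K_p) = 9.2/(2·0.67) = 6.866, so K_p = 47.14/6.8 = 6.93.

K_p = 6.93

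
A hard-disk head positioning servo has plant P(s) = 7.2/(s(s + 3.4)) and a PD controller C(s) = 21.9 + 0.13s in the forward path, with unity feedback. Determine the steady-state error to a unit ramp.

0.0216

The loop has one pole at the origin (type 1). Velocity error constant K_v = lim_{s→0} s·C(s)P(s) = 21.9·7.2/3.4 = 46.38.
Steady-state error to a unit ramp: e_ss = 1/K_v = 0.0216.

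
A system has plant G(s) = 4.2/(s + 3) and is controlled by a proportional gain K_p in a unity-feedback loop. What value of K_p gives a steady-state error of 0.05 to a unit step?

K_p = 13.6

Steady-state error for a unit step on this type-0 loop is 1/(1 + K_p·G(0)).
G(0) = 1.4. Require 1/(1 + K_p·1.4) = 0.05, so 1 + 1.4·K_p = 20.
K_p = (20 − 1)/1.4 = 13.6.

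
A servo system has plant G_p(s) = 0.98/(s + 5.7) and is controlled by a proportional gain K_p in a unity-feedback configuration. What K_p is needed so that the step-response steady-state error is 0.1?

K_p = 52.3

Steady-state error for a unit step on this type-0 loop is 1/(1 + K_p·G_p(0)).
G_p(0) = 0.1719. Require 1/(1 + K_p·0.1719) = 0.1, so 1 + 0.1719·K_p = 10.
K_p = (10 − 1)/0.1719 = 52.3.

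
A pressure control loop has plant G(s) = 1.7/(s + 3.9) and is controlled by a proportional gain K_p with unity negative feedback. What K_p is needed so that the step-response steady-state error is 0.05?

The loop is type 0, so e_ss(step) = 1/(1 + K_pos) with K_pos = K_p·G(0).
G(0) = 0.4359. Require 1/(1 + K_p·0.4359) = 0.05, so 1 + 0.4359·K_p = 20.
K_p = (20 − 1)/0.4359 = 43.6.

K_p = 43.6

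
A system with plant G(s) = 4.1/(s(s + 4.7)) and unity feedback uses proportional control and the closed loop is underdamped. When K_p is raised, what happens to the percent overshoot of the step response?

increase

ζ = 4.7/(2√(4.1K_p)) decreases as K_p grows; lower damping means more overshoot.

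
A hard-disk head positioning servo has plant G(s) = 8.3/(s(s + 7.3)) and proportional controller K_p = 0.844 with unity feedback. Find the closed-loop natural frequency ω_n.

ω_n = 2.65 rad/s

1 + K_p·G(s) = 0 gives s² + 7.3s + 7.005 = 0.
So ω_n² = 7.005 ⇒ ω_n = 2.647 rad/s, and ζ = 7.3/(2ω_n) = 1.38.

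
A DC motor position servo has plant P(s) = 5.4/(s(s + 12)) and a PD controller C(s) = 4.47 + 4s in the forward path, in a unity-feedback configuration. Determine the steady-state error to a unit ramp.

The loop has one pole at the origin (type 1). Velocity error constant K_v = lim_{s→0} s·C(s)P(s) = 4.47·5.4/12 = 2.012.
Steady-state error to a unit ramp: e_ss = 1/K_v = 0.497.

0.497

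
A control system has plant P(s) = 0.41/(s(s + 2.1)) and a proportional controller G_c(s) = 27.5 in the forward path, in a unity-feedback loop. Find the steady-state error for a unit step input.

0

The open loop G_c(s)P(s) has a pole at the origin (type 1), so the static position error constant is infinite and e_ss = 1/(1+∞) = 0.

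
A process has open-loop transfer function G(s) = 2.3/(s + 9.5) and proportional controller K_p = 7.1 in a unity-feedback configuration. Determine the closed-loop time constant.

Closed-loop transfer function: T(s) = K_p·G(s)/(1 + K_p·G(s)) = 16.33/(s + 9.5 + 16.33) = 16.33/(s + 25.83).
Time constant τ = 1/25.83 = 0.0387 s.

τ = 0.0387 s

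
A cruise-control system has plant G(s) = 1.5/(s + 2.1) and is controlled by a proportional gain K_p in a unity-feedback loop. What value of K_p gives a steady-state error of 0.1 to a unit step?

K_p = 12.6

Steady-state error for a unit step on this type-0 loop is 1/(1 + K_p·G(0)).
G(0) = 0.7143. Require 1/(1 + K_p·0.7143) = 0.1, so 1 + 0.7143·K_p = 10.
K_p = (10 − 1)/0.7143 = 12.6.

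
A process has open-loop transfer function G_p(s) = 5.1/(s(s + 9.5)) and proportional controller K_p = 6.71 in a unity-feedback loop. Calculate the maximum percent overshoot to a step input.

Closed-loop characteristic equation: s² + 9.5s + 34.22 = 0, so ω_n = 5.85 rad/s and ζ = 9.5/(2·5.85) = 0.812.
%OS = 100·exp(−πζ/√(1−ζ²)) = 100·exp(−π·0.812/√0.3407) = 1.26%.

1.26%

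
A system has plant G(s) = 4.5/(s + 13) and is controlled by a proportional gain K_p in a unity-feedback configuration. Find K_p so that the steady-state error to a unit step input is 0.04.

Steady-state error for a unit step on this type-0 loop is 1/(1 + K_p·G(0)).
G(0) = 0.3462. Require 1/(1 + K_p·0.3462) = 0.04, so 1 + 0.3462·K_p = 25.
K_p = (25 − 1)/0.3462 = 69.3.

K_p = 69.3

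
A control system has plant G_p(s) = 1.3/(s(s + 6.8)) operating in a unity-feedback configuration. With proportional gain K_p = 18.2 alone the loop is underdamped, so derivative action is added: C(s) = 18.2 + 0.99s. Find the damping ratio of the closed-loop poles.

ζ = 0.831

Forward path: (18.2 + 0.99s)·1.3/(s(s+6.8)). The closed-loop characteristic equation is s² + (6.8 + 1.3·0.99)s + 1.3·18.2 = 0.
That is s² + 8.087s + 23.66 = 0, so ω_n = 4.864 rad/s and ζ = 8.087/(2·4.864) = 0.8313.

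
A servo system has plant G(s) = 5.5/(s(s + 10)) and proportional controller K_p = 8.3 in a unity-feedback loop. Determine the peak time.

T_p = 0.691 s

Closed-loop characteristic equation: s² + 10s + 45.65 = 0, so ω_n = 6.756 rad/s and ζ = 10/(2·6.756) = 0.74.
Damped frequency ω_d = ω_n√(1−ζ²) = 4.544 rad/s, so peak time T_p = π/ω_d = 0.691 s.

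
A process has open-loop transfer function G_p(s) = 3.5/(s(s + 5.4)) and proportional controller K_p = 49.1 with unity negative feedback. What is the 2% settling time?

The closed-loop denominator s² + 5.4s + 171.8 gives ω_n = √171.8 = 13.11 and ζ = 5.4/(2ω_n) = 0.206.
2% settling time T_s ≈ 4/(ζω_n) = 4/2.7 = 1.48 s.

T_s ≈ 1.48 s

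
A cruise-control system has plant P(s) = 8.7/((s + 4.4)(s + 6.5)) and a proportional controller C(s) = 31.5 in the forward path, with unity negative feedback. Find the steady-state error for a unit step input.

0.0945

The loop is type 0. Static position error constant K_pos = C(0)·P(0) = 31.5·0.3042 = 9.582.
Steady-state error to a unit step: e_ss = 1/(1+K_pos) = 1/10.58 = 0.0945.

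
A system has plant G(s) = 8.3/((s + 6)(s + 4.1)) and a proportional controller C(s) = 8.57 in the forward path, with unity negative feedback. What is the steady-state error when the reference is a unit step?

The loop is type 0. Static position error constant K_pos = C(0)·G(0) = 8.57·0.3374 = 2.892.
Steady-state error to a unit step: e_ss = 1/(1+K_pos) = 1/3.892 = 0.257.

0.257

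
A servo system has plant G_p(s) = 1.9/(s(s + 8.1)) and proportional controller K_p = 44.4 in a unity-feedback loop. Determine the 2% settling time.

T_s ≈ 0.988 s

The closed-loop denominator s² + 8.1s + 84.36 gives ω_n = √84.36 = 9.185 and ζ = 8.1/(2ω_n) = 0.4409.
2% settling time T_s ≈ 4/(ζω_n) = 4/4.05 = 0.988 s.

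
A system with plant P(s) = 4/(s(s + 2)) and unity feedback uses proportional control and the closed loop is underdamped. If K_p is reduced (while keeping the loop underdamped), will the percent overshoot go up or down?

ζ = 2/(2√(4K_p)) rises as K_p falls; higher damping means less overshoot.

decrease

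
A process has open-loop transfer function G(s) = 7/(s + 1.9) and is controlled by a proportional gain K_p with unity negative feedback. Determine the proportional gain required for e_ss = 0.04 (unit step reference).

K_p = 6.51

The loop is type 0, so e_ss(step) = 1/(1 + K_pos) with K_pos = K_p·G(0).
G(0) = 3.684. Require 1/(1 + K_p·3.684) = 0.04, so 1 + 3.684·K_p = 25.
K_p = (25 − 1)/3.684 = 6.51.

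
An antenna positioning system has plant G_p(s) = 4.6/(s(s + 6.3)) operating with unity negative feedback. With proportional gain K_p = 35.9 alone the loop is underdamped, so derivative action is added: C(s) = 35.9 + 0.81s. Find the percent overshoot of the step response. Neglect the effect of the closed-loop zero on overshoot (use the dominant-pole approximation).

26.4%

Forward path: (35.9 + 0.81s)·4.6/(s(s+6.3)). The closed-loop characteristic equation is s² + (6.3 + 4.6·0.81)s + 4.6·35.9 = 0.
That is s² + 10.03s + 165.1 = 0, so ω_n = 12.85 rad/s and ζ = 10.03/(2·12.85) = 0.3901.
%OS = 100·exp(−πζ/√(1−ζ²)) = 26.4%.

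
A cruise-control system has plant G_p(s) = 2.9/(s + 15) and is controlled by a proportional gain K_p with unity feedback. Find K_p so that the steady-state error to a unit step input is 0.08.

K_p = 59.5

For a type-0 loop with proportional control, e_ss = 1/(1 + K_p·G_p(0)).
G_p(0) = 0.1933. Require 1/(1 + K_p·0.1933) = 0.08, so 1 + 0.1933·K_p = 12.5.
K_p = (12.5 − 1)/0.1933 = 59.5.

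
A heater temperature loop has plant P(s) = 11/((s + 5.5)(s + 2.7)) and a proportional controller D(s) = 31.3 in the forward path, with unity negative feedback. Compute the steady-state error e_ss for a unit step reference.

0.0413

The loop is type 0. Static position error constant K_pos = D(0)·P(0) = 31.3·0.7407 = 23.19.
Steady-state error to a unit step: e_ss = 1/(1+K_pos) = 1/24.19 = 0.0413.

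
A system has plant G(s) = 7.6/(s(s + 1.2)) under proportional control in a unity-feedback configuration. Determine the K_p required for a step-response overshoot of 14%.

K_p = 0.168

From %OS = 100·exp(−πζ/√(1−ζ²)) = 14%, ζ = −ln(0.14)/√(π²+ln²(0.14)) = 0.5305.
Characteristic equation s² + 1.2s + 7.6K_p = 0 gives ζ = 1.2/(2√(7.6K_p)).
Setting ζ = 0.5305: √(7.6K_p) = 1.2/(2·0.5305) = 1.131, so K_p = 1.279/7.6 = 0.168.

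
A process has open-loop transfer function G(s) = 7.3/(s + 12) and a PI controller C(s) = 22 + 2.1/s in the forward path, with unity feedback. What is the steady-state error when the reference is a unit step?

0

The open loop C(s)G(s) has a pole at the origin (type 1), so the static position error constant is infinite and e_ss = 1/(1+∞) = 0.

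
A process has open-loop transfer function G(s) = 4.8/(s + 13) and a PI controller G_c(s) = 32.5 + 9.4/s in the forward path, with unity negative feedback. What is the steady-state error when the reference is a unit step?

The open loop G_c(s)G(s) has a pole at the origin (type 1), so the static position error constant is infinite and e_ss = 1/(1+∞) = 0.

0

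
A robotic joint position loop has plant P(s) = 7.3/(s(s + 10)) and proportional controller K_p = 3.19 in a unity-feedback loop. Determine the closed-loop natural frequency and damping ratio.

1 + K_p·P(s) = 0 gives s² + 10s + 23.29 = 0.
So ω_n² = 23.29 ⇒ ω_n = 4.826 rad/s, and ζ = 10/(2ω_n) = 1.04.

ω_n = 4.83 rad/s, ζ = 1.04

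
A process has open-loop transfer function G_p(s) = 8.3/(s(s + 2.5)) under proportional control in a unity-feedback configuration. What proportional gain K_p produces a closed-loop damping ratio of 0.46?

Closed-loop characteristic equation: s² + 2.5s + K_p·8.3 = 0.
So ω_n = √(8.3K_p) and 2ζω_n = 2.5, giving ζ = 2.5/(2√(8.3K_p)).
Setting ζ = 0.46: √(8.3K_p) = 2.5/(2·0.46) = 2.717, so K_p = 7.384/8.3 = 0.89.

K_p = 0.89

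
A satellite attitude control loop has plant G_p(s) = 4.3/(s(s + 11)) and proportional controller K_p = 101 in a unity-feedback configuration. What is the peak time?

T_p = 0.156 s

Closed-loop characteristic equation: s² + 11s + 434.3 = 0, so ω_n = 20.84 rad/s and ζ = 11/(2·20.84) = 0.2639.
Damped frequency ω_d = ω_n√(1−ζ²) = 20.1 rad/s, so peak time T_p = π/ω_d = 0.156 s.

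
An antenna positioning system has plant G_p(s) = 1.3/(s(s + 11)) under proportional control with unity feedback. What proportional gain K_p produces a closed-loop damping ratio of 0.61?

Closed-loop characteristic equation: s² + 11s + K_p·1.3 = 0.
So ω_n = √(1.3K_p) and 2ζω_n = 11, giving ζ = 11/(2√(1.3K_p)).
Setting ζ = 0.61: √(1.3K_p) = 11/(2·0.61) = 9.016, so K_p = 81.3/1.3 = 62.5.

K_p = 62.5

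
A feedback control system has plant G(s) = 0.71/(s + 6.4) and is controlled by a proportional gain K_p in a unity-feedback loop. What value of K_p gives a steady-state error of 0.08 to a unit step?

For a type-0 loop with proportional control, e_ss = 1/(1 + K_p·G(0)).
G(0) = 0.1109. Require 1/(1 + K_p·0.1109) = 0.08, so 1 + 0.1109·K_p = 12.5.
K_p = (12.5 − 1)/0.1109 = 104.

K_p = 104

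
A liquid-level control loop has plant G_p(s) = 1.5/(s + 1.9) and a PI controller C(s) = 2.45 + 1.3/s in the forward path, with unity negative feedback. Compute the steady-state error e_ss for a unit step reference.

The open loop C(s)G_p(s) has a pole at the origin (type 1), so the static position error constant is infinite and e_ss = 1/(1+∞) = 0.

0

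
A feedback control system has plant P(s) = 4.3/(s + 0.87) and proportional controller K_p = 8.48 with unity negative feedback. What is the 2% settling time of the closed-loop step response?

Closed-loop transfer function: T(s) = K_p·P(s)/(1 + K_p·P(s)) = 36.46/(s + 0.87 + 36.46) = 36.46/(s + 37.33).
Time constant τ = 1/37.33 = 0.02679 s, so the 2% settling time is about 4τ = 0.107 s.

T_s ≈ 0.107 s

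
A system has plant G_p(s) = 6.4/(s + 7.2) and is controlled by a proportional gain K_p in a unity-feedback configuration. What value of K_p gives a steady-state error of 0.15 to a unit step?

K_p = 6.38

For a type-0 loop with proportional control, e_ss = 1/(1 + K_p·G_p(0)).
G_p(0) = 0.8889. Require 1/(1 + K_p·0.8889) = 0.15, so 1 + 0.8889·K_p = 6.667.
K_p = (6.667 − 1)/0.8889 = 6.38.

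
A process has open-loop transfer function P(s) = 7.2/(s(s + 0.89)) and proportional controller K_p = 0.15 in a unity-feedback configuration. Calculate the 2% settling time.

From 1 + K_pP(s) = 0: s² + 0.89s + 1.08 = 0 ⇒ ω_n = 1.039, ζ = 0.4282.
2% settling time T_s ≈ 4/(ζω_n) = 4/0.445 = 8.99 s.

T_s ≈ 8.99 s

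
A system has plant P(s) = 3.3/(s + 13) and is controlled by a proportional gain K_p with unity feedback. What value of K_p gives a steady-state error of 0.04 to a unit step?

K_p = 94.5

The loop is type 0, so e_ss(step) = 1/(1 + K_pos) with K_pos = K_p·P(0).
P(0) = 0.2538. Require 1/(1 + K_p·0.2538) = 0.04, so 1 + 0.2538·K_p = 25.
K_p = (25 − 1)/0.2538 = 94.5.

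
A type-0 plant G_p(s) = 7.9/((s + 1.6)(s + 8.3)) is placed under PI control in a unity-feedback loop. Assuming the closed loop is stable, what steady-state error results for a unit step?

The PI controller's integrator makes the forward path type 1, so e_ss to a step is zero.

0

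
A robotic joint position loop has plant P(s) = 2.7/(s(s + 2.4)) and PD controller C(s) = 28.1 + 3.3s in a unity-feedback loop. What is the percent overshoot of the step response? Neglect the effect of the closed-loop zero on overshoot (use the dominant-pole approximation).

Forward path: (28.1 + 3.3s)·2.7/(s(s+2.4)). The closed-loop characteristic equation is s² + (2.4 + 2.7·3.3)s + 2.7·28.1 = 0.
That is s² + 11.31s + 75.87 = 0, so ω_n = 8.71 rad/s and ζ = 11.31/(2·8.71) = 0.6492.
%OS = 100·exp(−πζ/√(1−ζ²)) = 6.85%.

6.85%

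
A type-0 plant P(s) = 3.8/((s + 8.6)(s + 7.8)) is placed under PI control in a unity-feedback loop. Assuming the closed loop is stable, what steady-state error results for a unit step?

The PI controller's integrator makes the forward path type 1, so e_ss to a step is zero.

0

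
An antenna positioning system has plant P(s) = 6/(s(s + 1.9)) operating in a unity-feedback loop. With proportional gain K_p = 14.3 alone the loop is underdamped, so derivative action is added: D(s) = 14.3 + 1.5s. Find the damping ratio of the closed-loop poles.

ζ = 0.588

Forward path: (14.3 + 1.5s)·6/(s(s+1.9)). The closed-loop characteristic equation is s² + (1.9 + 6·1.5)s + 6·14.3 = 0.
That is s² + 10.9s + 85.8 = 0, so ω_n = 9.263 rad/s and ζ = 10.9/(2·9.263) = 0.5884.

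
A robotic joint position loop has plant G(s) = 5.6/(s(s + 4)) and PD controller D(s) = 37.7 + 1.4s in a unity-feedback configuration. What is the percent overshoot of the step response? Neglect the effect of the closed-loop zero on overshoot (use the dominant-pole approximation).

24.6%

Forward path: (37.7 + 1.4s)·5.6/(s(s+4)). The closed-loop characteristic equation is s² + (4 + 5.6·1.4)s + 5.6·37.7 = 0.
That is s² + 11.84s + 211.1 = 0, so ω_n = 14.53 rad/s and ζ = 11.84/(2·14.53) = 0.4074.
%OS = 100·exp(−πζ/√(1−ζ²)) = 24.6%.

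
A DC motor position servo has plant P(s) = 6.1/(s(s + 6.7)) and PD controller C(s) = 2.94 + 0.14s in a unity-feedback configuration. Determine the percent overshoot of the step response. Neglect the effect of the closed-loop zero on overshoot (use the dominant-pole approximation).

Forward path: (2.94 + 0.14s)·6.1/(s(s+6.7)). The closed-loop characteristic equation is s² + (6.7 + 6.1·0.14)s + 6.1·2.94 = 0.
That is s² + 7.554s + 17.93 = 0, so ω_n = 4.235 rad/s and ζ = 7.554/(2·4.235) = 0.8919.
%OS = 100·exp(−πζ/√(1−ζ²)) = 0.204%.

0.204%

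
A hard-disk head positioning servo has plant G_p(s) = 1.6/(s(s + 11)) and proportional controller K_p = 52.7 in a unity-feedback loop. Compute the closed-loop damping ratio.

With unity feedback the closed-loop characteristic equation is s² + 11s + 52.7·1.6 = s² + 11s + 84.32 = 0.
So ω_n² = 84.32 ⇒ ω_n = 9.183 rad/s, and ζ = 11/(2ω_n) = 0.599.

ζ = 0.599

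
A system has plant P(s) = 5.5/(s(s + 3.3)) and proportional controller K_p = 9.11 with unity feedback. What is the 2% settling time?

T_s ≈ 2.42 s

From 1 + K_pP(s) = 0: s² + 3.3s + 50.1 = 0 ⇒ ω_n = 7.078, ζ = 0.2331.
2% settling time T_s ≈ 4/(ζω_n) = 4/1.65 = 2.42 s.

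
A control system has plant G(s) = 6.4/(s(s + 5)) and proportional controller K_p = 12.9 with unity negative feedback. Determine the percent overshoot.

40.7%

The closed-loop denominator s² + 5s + 82.56 gives ω_n = √82.56 = 9.086 and ζ = 5/(2ω_n) = 0.2751.
%OS = 100·exp(−πζ/√(1−ζ²)) = 100·exp(−π·0.2751/√0.9243) = 40.7%.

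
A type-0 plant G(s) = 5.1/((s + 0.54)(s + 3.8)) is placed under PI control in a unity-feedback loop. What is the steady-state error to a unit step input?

0

The PI controller's integrator makes the forward path type 1, so e_ss to a step is zero.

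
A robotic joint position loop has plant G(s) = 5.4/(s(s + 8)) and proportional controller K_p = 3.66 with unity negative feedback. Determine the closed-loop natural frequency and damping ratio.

1 + K_p·G(s) = 0 gives s² + 8s + 19.76 = 0.
Matching s² + 2ζω_n s + ω_n²: ω_n = √19.76 = 4.446 rad/s and 2ζω_n = 8, so ζ = 8/(2·4.446) = 0.9.

ω_n = 4.45 rad/s, ζ = 0.9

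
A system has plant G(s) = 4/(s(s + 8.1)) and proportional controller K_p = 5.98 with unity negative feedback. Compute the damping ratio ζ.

1 + K_p·G(s) = 0 gives s² + 8.1s + 23.92 = 0.
Matching s² + 2ζω_n s + ω_n²: ω_n = √23.92 = 4.891 rad/s and 2ζω_n = 8.1, so ζ = 8.1/(2·4.891) = 0.828.

ζ = 0.828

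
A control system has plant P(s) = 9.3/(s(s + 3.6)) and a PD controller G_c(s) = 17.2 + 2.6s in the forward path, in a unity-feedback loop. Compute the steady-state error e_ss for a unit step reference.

0

The open loop G_c(s)P(s) has a pole at the origin (type 1), so the static position error constant is infinite and e_ss = 1/(1+∞) = 0.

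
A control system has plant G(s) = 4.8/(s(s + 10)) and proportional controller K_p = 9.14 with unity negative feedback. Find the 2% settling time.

T_s ≈ 0.8 s

The closed-loop denominator s² + 10s + 43.87 gives ω_n = √43.87 = 6.624 and ζ = 10/(2ω_n) = 0.7549.
2% settling time T_s ≈ 4/(ζω_n) = 4/5 = 0.8 s.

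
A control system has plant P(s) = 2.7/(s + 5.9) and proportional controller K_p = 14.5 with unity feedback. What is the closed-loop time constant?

Closed-loop transfer function: T(s) = K_p·P(s)/(1 + K_p·P(s)) = 39.15/(s + 5.9 + 39.15) = 39.15/(s + 45.05).
Time constant τ = 1/45.05 = 0.0222 s.

τ = 0.0222 s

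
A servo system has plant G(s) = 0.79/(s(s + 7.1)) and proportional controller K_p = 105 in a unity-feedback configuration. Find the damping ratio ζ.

ζ = 0.39

1 + K_p·G(s) = 0 gives s² + 7.1s + 82.95 = 0.
Matching s² + 2ζω_n s + ω_n²: ω_n = √82.95 = 9.108 rad/s and 2ζω_n = 7.1, so ζ = 7.1/(2·9.108) = 0.39.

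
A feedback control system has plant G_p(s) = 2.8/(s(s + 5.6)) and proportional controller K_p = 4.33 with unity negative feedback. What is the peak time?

From 1 + K_pG_p(s) = 0: s² + 5.6s + 12.12 = 0 ⇒ ω_n = 3.482, ζ = 0.8041.
Damped frequency ω_d = ω_n√(1−ζ²) = 2.07 rad/s, so peak time T_p = π/ω_d = 1.52 s.

T_p = 1.52 s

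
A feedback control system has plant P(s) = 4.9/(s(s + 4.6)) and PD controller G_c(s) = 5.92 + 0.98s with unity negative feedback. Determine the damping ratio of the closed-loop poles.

ζ = 0.873

Forward path: (5.92 + 0.98s)·4.9/(s(s+4.6)). The closed-loop characteristic equation is s² + (4.6 + 4.9·0.98)s + 4.9·5.92 = 0.
That is s² + 9.402s + 29.01 = 0, so ω_n = 5.386 rad/s and ζ = 9.402/(2·5.386) = 0.8728.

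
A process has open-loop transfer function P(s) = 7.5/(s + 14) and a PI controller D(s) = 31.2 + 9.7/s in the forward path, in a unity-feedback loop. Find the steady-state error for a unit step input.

The open loop D(s)P(s) has a pole at the origin (type 1), so the static position error constant is infinite and e_ss = 1/(1+∞) = 0.

0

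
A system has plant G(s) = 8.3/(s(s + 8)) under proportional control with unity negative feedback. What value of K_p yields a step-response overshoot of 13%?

K_p = 6.5

From %OS = 100·exp(−πζ/√(1−ζ²)) = 13%, ζ = −ln(0.13)/√(π²+ln²(0.13)) = 0.5446.
Characteristic equation s² + 8s + 8.3K_p = 0 gives ζ = 8/(2√(8.3K_p)).
Setting ζ = 0.5446: √(8.3K_p) = 8/(2·0.5446) = 7.344, so K_p = 53.94/8.3 = 6.5.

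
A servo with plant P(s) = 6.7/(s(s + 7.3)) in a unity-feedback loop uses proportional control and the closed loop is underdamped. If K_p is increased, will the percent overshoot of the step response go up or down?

ζ = 7.3/(2√(6.7K_p)) decreases as K_p grows; lower damping means more overshoot.

increase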